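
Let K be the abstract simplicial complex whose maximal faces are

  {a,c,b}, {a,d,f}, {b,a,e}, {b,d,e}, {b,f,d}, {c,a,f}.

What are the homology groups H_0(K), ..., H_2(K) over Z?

H_0 ≅ Z,  H_1 ≅ Z,  H_2 = 0.

Order the vertices as a < b < c < d < e < f. Listing each simplex with vertices in this order, K has dimension 2 with simplices:

  0-simplices (6): a, b, c, d, e, f
  1-simplices (12): ab, ac, ad, ae, af, bc, bd, be, bf, cf, de, df
  2-simplices (6): abc, abe, acf, adf, bde, bdf

so the chain groups are C_0 ≅ Z^6, C_1 ≅ Z^12, C_2 ≅ Z^6.

The boundary map ∂_1: C_1 → C_0 sends each edge [p,q] (with p < q) to q − p.
The 6×12 boundary matrix has rank 5 and Smith normal form diag(1,1,1,1,1).

Boundary ∂_2: C_2 → C_1 sends each 2-simplex [p,q,r] to [q,r] − [p,r] + [p,q]. For instance
  ∂adf = df − af + ad,
  ∂bdf = df − bf + bd.
As a 12×6 matrix over Z this has rank 6, with invariant factors (1,1,1,1,1,1).

From H_k ≅ ker(∂_k) / im(∂_{k+1}) we obtain:

  H_0: rank C_0 − rank ∂_1 = 6 − 5 = 1, and the invariant factors of ∂_1 are all 1, so H_0 ≅ Z.
  H_1: rank ker ∂_1 − rank ∂_2 = (12 − 5) − 6 = 1, and the invariant factors of ∂_2 are all 1, so H_1 ≅ Z.
  H_2: rank ker ∂_2 − rank ∂_3 = (6 − 6) − 0 = 0, and there is no ∂_3, so H_2 ≅ 0.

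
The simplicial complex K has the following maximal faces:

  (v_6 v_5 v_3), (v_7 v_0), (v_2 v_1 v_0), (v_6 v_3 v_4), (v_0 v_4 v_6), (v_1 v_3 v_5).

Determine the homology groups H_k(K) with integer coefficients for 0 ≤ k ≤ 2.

H_0 ≅ Z,  H_1 ≅ Z,  H_2 = 0.

Take the total order v_0 < v_1 < v_2 < v_3 < v_4 < v_5 < v_6 < v_7 on the vertex set. Then K (dimension 2) consists of the simplices:

  0-simplices (8): [v_0], [v_1], [v_2], [v_3], [v_4], [v_5], [v_6], [v_7]
  1-simplices (13): [v_0,v_1], [v_0,v_2], [v_0,v_4], [v_0,v_6], [v_0,v_7], [v_1,v_2], [v_1,v_3], [v_1,v_5], [v_3,v_4], [v_3,v_5], [v_3,v_6], [v_4,v_6], [v_5,v_6]
  2-simplices (5): [v_0,v_1,v_2], [v_0,v_4,v_6], [v_1,v_3,v_5], [v_3,v_4,v_6], [v_3,v_5,v_6]

so the chain groups are C_0 ≅ Z^8, C_1 ≅ Z^13, C_2 ≅ Z^5.

∂_1: C_1 → C_0 sends each edge [p,q] (with p < q) to q − p. For instance
  ∂[v_0,v_7] = [v_7] − [v_0].
As a 8×13 matrix over Z this has rank 7, with invariant factors (1,1,1,1,1,1,1).

∂_2: C_2 → C_1 sends each 2-simplex [p,q,r] to [q,r] − [p,r] + [p,q]. For instance
  ∂[v_3,v_5,v_6] = [v_5,v_6] − [v_3,v_6] + [v_3,v_5],
  ∂[v_0,v_4,v_6] = [v_4,v_6] − [v_0,v_6] + [v_0,v_4].
As a 13×5 matrix over Z this has rank 5, with invariant factors (1,1,1,1,1).

Computing H_k = (kernel of ∂_k) / (image of ∂_{k+1}):

  H_0: rank C_0 − rank ∂_1 = 8 − 7 = 1, and the invariant factors of ∂_1 are all 1, so H_0 ≅ Z.
  H_1: rank ker ∂_1 − rank ∂_2 = (13 − 7) − 5 = 1, and the invariant factors of ∂_2 are all 1, so H_1 ≅ Z.
  H_2: rank ker ∂_2 − rank ∂_3 = (5 − 5) − 0 = 0, and there is no ∂_3, so H_2 ≅ 0.

As a check, the Euler characteristic is 8 − 13 + 5 = 0, which agrees with 1 − 1 + 0 = 0.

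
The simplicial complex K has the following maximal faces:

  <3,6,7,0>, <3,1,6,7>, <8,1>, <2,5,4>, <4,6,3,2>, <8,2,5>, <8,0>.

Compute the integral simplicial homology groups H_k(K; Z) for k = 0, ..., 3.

H_0 ≅ Z,  H_1 ≅ Z^2,  H_2 = 0,  H_3 = 0.

We work with the vertex ordering 0 < 1 < 2 < 3 < 4 < 5 < 6 < 7 < 8. The simplices of K, each written with vertices in increasing order, are:

  0-simplices (9): [0], [1], [2], [3], [4], [5], [6], [7], [8]
  1-simplices (20): [0,3], [0,6], [0,7], [0,8], [1,3], [1,6], [1,7], [1,8], [2,3], [2,4], [2,5], [2,6], [2,8], [3,4], [3,6], [3,7], [4,5], [4,6], [5,8], [6,7]
  2-simplices (13): [0,3,6], [0,3,7], [0,6,7], [1,3,6], [1,3,7], [1,6,7], [2,3,4], [2,3,6], [2,4,5], [2,4,6], [2,5,8], [3,4,6], [3,6,7]
  3-simplices (3): [0,3,6,7], [1,3,6,7], [2,3,4,6]

giving chain groups C_0 ≅ Z^9, C_1 ≅ Z^20, C_2 ≅ Z^13, C_3 ≅ Z^3.

The boundary map ∂_1: C_1 → C_0 maps an edge to its endpoints' difference, ∂[p,q] = q − p. For instance
  ∂[1,3] = [3] − [1].
The 9×20 boundary matrix has rank 8 and Smith normal form diag(1,1,1,1,1,1,1,1).

Boundary ∂_2: C_2 → C_1 acts by ∂[p,q,r] = [q,r] − [p,r] + [p,q]. For instance
  ∂[0,6,7] = [6,7] − [0,7] + [0,6],
  ∂[1,6,7] = [6,7] − [1,7] + [1,6].
As a 20×13 matrix over Z this has rank 10, with invariant factors (1,1,1,1,1,1,1,1,1,1).

∂_3: C_3 → C_2 sends each 3-simplex σ to the alternating sum Σ_i (−1)^i (σ with its i-th vertex removed). For instance
  ∂[2,3,4,6] = [3,4,6] − [2,4,6] + [2,3,6] − [2,3,4],
  ∂[0,3,6,7] = [3,6,7] − [0,6,7] + [0,3,7] − [0,3,6].
The 13×3 boundary matrix has rank 3 and Smith normal form diag(1,1,1).

From H_k ≅ ker(∂_k) / im(∂_{k+1}) we obtain:

  H_0: rank C_0 − rank ∂_1 = 9 − 8 = 1, and the invariant factors of ∂_1 are all 1, so H_0 ≅ Z.
  H_1: rank ker ∂_1 − rank ∂_2 = (20 − 8) − 10 = 2, and the invariant factors of ∂_2 are all 1, so H_1 ≅ Z^2.
  H_2: rank ker ∂_2 − rank ∂_3 = (13 − 10) − 3 = 0, and the invariant factors of ∂_3 are all 1, so H_2 ≅ 0.
  H_3: rank ker ∂_3 − rank ∂_4 = (3 − 3) − 0 = 0, and there is no ∂_4, so H_3 ≅ 0.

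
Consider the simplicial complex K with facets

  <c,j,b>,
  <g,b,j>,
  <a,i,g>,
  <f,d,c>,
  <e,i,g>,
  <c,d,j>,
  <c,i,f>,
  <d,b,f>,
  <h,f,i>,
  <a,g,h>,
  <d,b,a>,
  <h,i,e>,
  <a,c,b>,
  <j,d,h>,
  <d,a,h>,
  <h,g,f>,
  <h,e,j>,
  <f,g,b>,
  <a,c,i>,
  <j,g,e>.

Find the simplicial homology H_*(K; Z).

H_0 = Z,  H_1 = Z × Z/2,  H_2 = 0.

Take the total order a < b < c < d < e < f < g < h < i < j on the vertex set. Then K (dimension 2) consists of the simplices:

  0-simplices (10): a, b, c, d, e, f, g, h, i, j
  1-simplices (30): ab, ac, ad, ag, ah, ai, bc, bd, bf, bg, bj, cd, cf, ci, cj, df, dh, dj, eg, eh, ei, ej, fg, fh, fi, gh, gi, gj, hi, hj
  2-simplices (20): abc, abd, aci, adh, agh, agi, bcj, bdf, bfg, bgj, cdf, cdj, cfi, dhj, egi, egj, ehi, ehj, fgh, fhi

so the chain groups are C_0 ≅ Z^10, C_1 ≅ Z^30, C_2 ≅ Z^20.

∂_1: C_1 → C_0 is given by ∂[p,q] = [q] − [p].
This gives a 10×30 integer matrix of rank 9; reducing to Smith normal form yields diagonal entries (1,1,1,1,1,1,1,1,1).

∂_2: C_2 → C_1 acts by ∂[p,q,r] = [q,r] − [p,r] + [p,q]. For instance
  ∂agi = gi − ai + ag,
  ∂cdf = df − cf + cd.
The resulting 30×20 matrix has rank 20, and its Smith normal form has invariant factors (1,1,1,1,1,1,1,1,1,1,1,1,1,1,1,1,1,1,1,2).

Reading off H_k = ker ∂_k / im ∂_{k+1}:

  H_0: rank C_0 − rank ∂_1 = 10 − 9 = 1, and the invariant factors of ∂_1 are all 1, so H_0 ≅ Z.
  H_1: rank ker ∂_1 − rank ∂_2 = (30 − 9) − 20 = 1, and ∂_2 has invariant factor 2 > 1, so H_1 ≅ Z × Z/2.
  H_2: rank ker ∂_2 − rank ∂_3 = (20 − 20) − 0 = 0, and there is no ∂_3, so H_2 ≅ 0.

As a check, the Euler characteristic is 10 − 30 + 20 = 0, which agrees with 1 − 1 + 0 = 0.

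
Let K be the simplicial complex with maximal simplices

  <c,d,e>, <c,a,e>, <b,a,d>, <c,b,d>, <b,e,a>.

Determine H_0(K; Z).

Fix the vertex order a < b < c < d < e and write every simplex with vertices in increasing order. Then dim K = 2 and the simplices of K are:

  0-simplices (5): a, b, c, d, e
  1-simplices (10): ab, ac, ad, ae, bc, bd, be, cd, ce, de
  2-simplices (5): abd, abe, ace, bcd, cde

Hence C_0 ≅ Z^5, C_1 ≅ Z^10, C_2 ≅ Z^5.

∂_1: C_1 → C_0 sends each edge [p,q] (with p < q) to q − p.
As a 5×10 matrix over Z this has rank 4, with invariant factors (1,1,1,1).

The boundary map ∂_2: C_2 → C_1 sends each 2-simplex [p,q,r] to [q,r] − [p,r] + [p,q]. For instance
  ∂abe = be − ae + ab,
  ∂cde = de − ce + cd.
The 10×5 boundary matrix has rank 5 and Smith normal form diag(1,1,1,1,1).

Computing H_k = (kernel of ∂_k) / (image of ∂_{k+1}):

  H_0: rank C_0 − rank ∂_1 = 5 − 4 = 1, and the invariant factors of ∂_1 are all 1, so H_0 = Z.

H_0 = Z.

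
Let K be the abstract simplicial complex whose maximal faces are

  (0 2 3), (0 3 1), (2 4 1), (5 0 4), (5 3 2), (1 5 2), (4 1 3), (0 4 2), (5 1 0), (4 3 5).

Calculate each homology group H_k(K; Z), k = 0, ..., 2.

H_0 ≅ Z,  H_1 ≅ Z/2,  H_2 = 0.

K has 6 vertices, 15 edges, 10 triangles.
rank ∂_0 = 0, rank ∂_1 = 5 ⇒ b_0 = 6 − 0 − 5 = 1; all invariant factors of ∂_1 are 1 so no torsion. So H_0 = Z.
rank ∂_1 = 5, rank ∂_2 = 10 ⇒ b_1 = 15 − 5 − 10 = 0; ∂_2 has invariant factor(s) [2] giving torsion. So H_1 = Z/2.
rank ∂_2 = 10, rank ∂_3 = 0 ⇒ b_2 = 10 − 10 − 0 = 0. So H_2 = 0.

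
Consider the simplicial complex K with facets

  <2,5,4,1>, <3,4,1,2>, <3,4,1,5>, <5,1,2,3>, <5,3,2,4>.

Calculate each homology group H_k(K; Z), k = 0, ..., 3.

Fix the vertex order 1 < 2 < 3 < 4 < 5 and write every simplex with vertices in increasing order. Then dim K = 3 and the simplices of K are:

  0-simplices (5): [1], [2], [3], [4], [5]
  1-simplices (10): [1,2], [1,3], [1,4], [1,5], [2,3], [2,4], [2,5], [3,4], [3,5], [4,5]
  2-simplices (10): [1,2,3], [1,2,4], [1,2,5], [1,3,4], [1,3,5], [1,4,5], [2,3,4], [2,3,5], [2,4,5], [3,4,5]
  3-simplices (5): [1,2,3,4], [1,2,3,5], [1,2,4,5], [1,3,4,5], [2,3,4,5]

Hence C_0 ≅ Z^5, C_1 ≅ Z^10, C_2 ≅ Z^10, C_3 ≅ Z^5.

∂_1: C_1 → C_0 sends each edge [p,q] (with p < q) to q − p. For instance
  ∂[2,5] = [5] − [2].
As a 5×10 matrix over Z this has rank 4, with invariant factors (1,1,1,1).

The boundary map ∂_2: C_2 → C_1 maps a triangle to the signed sum of its edges. For instance
  ∂[1,2,5] = [2,5] − [1,5] + [1,2],
  ∂[1,2,3] = [2,3] − [1,3] + [1,2].
This gives a 10×10 integer matrix of rank 6; reducing to Smith normal form yields diagonal entries (1,1,1,1,1,1).

The boundary map ∂_3: C_3 → C_2 sends each 3-simplex σ to the alternating sum Σ_i (−1)^i (σ with its i-th vertex removed). For instance
  ∂[2,3,4,5] = [3,4,5] − [2,4,5] + [2,3,5] − [2,3,4],
  ∂[1,2,4,5] = [2,4,5] − [1,4,5] + [1,2,5] − [1,2,4].
The 10×5 boundary matrix has rank 4 and Smith normal form diag(1,1,1,1).

Now H_k = ker ∂_k / im ∂_{k+1}, so:

  H_0: rank C_0 − rank ∂_1 = 5 − 4 = 1, and the invariant factors of ∂_1 are all 1, so H_0 ≅ Z.
  H_1: rank ker ∂_1 − rank ∂_2 = (10 − 4) − 6 = 0, and the invariant factors of ∂_2 are all 1, so H_1 ≅ 0.
  H_2: rank ker ∂_2 − rank ∂_3 = (10 − 6) − 4 = 0, and the invariant factors of ∂_3 are all 1, so H_2 ≅ 0.
  H_3: rank ker ∂_3 − rank ∂_4 = (5 − 4) − 0 = 1, and there is no ∂_4, so H_3 ≅ Z.

H_0 ≅ Z,  H_1 = 0,  H_2 = 0,  H_3 ≅ Z.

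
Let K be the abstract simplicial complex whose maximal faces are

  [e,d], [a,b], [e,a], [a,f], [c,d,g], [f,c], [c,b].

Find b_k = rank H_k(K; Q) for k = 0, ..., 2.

b_0 = 1, b_1 = 2, b_2 = 0.

K has 7 vertices, 9 edges, 1 triangle.
rank ∂_0 = 0, rank ∂_1 = 6 ⇒ b_0 = 7 − 0 − 6 = 1; all invariant factors of ∂_1 are 1 so no torsion. So H_0 = Z.
rank ∂_1 = 6, rank ∂_2 = 1 ⇒ b_1 = 9 − 6 − 1 = 2; all invariant factors of ∂_2 are 1 so no torsion. So H_1 = Z^2.
rank ∂_2 = 1, rank ∂_3 = 0 ⇒ b_2 = 1 − 1 − 0 = 0. So H_2 = 0.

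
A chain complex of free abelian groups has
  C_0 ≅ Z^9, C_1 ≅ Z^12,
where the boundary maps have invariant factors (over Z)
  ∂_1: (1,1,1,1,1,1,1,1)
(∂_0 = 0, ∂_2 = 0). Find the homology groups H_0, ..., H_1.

H_0: b_0 = 9 − 0 − 8 = 1; torsion from ∂_1 factors > 1: none. So H_0 = Z.
H_1: b_1 = 12 − 8 − 0 = 4; torsion from ∂_2 factors > 1: none. So H_1 = Z^4.

H_0 = Z,  H_1 = Z^4.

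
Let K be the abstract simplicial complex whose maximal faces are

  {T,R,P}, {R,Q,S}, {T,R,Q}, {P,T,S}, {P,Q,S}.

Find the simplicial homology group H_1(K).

Take the total order P < Q < R < S < T on the vertex set. Then K (dimension 2) consists of the simplices:

  0-simplices (5): P, Q, R, S, T
  1-simplices (10): PQ, PR, PS, PT, QR, QS, QT, RS, RT, ST
  2-simplices (5): PQS, PRT, PST, QRS, QRT

so the chain groups are C_0 ≅ Z^5, C_1 ≅ Z^10, C_2 ≅ Z^5.

∂_1: C_1 → C_0 sends each edge [p,q] (with p < q) to q − p.
The 5×10 boundary matrix has rank 4 and Smith normal form diag(1,1,1,1).

∂_2: C_2 → C_1 sends each 2-simplex [p,q,r] to [q,r] − [p,r] + [p,q]. For instance
  ∂PST = ST − PT + PS,
  ∂QRT = RT − QT + QR.
The resulting 10×5 matrix has rank 5, and its Smith normal form has invariant factors (1,1,1,1,1).

Computing H_k = (kernel of ∂_k) / (image of ∂_{k+1}):

  H_1: rank ker ∂_1 − rank ∂_2 = (10 − 4) − 5 = 1, and the invariant factors of ∂_2 are all 1, so H_1 ≅ Z.

H_1 ≅ Z.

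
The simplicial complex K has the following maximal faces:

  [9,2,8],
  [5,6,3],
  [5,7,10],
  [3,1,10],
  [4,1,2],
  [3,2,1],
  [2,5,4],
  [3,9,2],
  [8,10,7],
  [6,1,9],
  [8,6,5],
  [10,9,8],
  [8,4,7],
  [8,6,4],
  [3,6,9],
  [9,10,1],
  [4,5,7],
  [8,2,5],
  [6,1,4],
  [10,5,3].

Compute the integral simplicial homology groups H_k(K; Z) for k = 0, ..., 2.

Order the vertices as 1 < 2 < 3 < 4 < 5 < 6 < 7 < 8 < 9 < 10. Listing each simplex with vertices in this order, K has dimension 2 with simplices:

  0-simplices (10): [1], [2], [3], [4], [5], [6], [7], [8], [9], [10]
  1-simplices (30): (30 of them)
  2-simplices (20): (20 of them)

so the chain groups are C_0 ≅ Z^10, C_1 ≅ Z^30, C_2 ≅ Z^20.

∂_1: C_1 → C_0 maps an edge to its endpoints' difference, ∂[p,q] = q − p. For instance
  ∂[3,9] = [9] − [3].
As a 10×30 matrix over Z this has rank 9, with invariant factors (1,1,1,1,1,1,1,1,1).

Boundary ∂_2: C_2 → C_1 sends each 2-simplex [p,q,r] to [q,r] − [p,r] + [p,q]. For instance
  ∂[1,2,4] = [2,4] − [1,4] + [1,2],
  ∂[3,5,6] = [5,6] − [3,6] + [3,5].
This gives a 30×20 integer matrix of rank 20; reducing to Smith normal form yields diagonal entries (1,1,1,1,1,1,1,1,1,1,1,1,1,1,1,1,1,1,1,2).

From H_k ≅ ker(∂_k) / im(∂_{k+1}) we obtain:

  H_0: rank C_0 − rank ∂_1 = 10 − 9 = 1, and the invariant factors of ∂_1 are all 1, so H_0 = Z.
  H_1: rank ker ∂_1 − rank ∂_2 = (30 − 9) − 20 = 1, and ∂_2 has invariant factor 2 > 1, so H_1 = Z ⊕ Z/2Z.
  H_2: rank ker ∂_2 − rank ∂_3 = (20 − 20) − 0 = 0, and there is no ∂_3, so H_2 = 0.

As a check, the Euler characteristic is 10 − 30 + 20 = 0, which agrees with 1 − 1 + 0 = 0.

H_0 ≅ Z,  H_1 ≅ Z ⊕ Z/2Z,  H_2 = 0.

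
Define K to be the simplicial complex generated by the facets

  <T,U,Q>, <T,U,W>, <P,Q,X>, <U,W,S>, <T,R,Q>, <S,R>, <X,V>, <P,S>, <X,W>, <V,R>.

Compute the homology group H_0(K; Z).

H_0 ≅ Z.

We work with the vertex ordering P < Q < R < S < T < U < V < W < X. The simplices of K, each written with vertices in increasing order, are:

  0-simplices (9): P, Q, R, S, T, U, V, W, X
  1-simplices (17): PQ, PS, PX, QR, QT, QU, QX, RS, RT, RV, SU, SW, TU, TW, UW, VX, WX
  2-simplices (5): PQX, QRT, QTU, SUW, TUW

so the chain groups are C_0 ≅ Z^9, C_1 ≅ Z^17, C_2 ≅ Z^5.

The boundary map ∂_1: C_1 → C_0 maps an edge to its endpoints' difference, ∂[p,q] = q − p.
The 9×17 boundary matrix has rank 8 and Smith normal form diag(1,1,1,1,1,1,1,1).

The boundary map ∂_2: C_2 → C_1 acts by ∂[p,q,r] = [q,r] − [p,r] + [p,q]. For instance
  ∂QRT = RT − QT + QR,
  ∂QTU = TU − QU + QT.
This gives a 17×5 integer matrix of rank 5; reducing to Smith normal form yields diagonal entries (1,1,1,1,1).

Now H_k = ker ∂_k / im ∂_{k+1}, so:

  H_0: rank C_0 − rank ∂_1 = 9 − 8 = 1, and the invariant factors of ∂_1 are all 1, so H_0 ≅ Z.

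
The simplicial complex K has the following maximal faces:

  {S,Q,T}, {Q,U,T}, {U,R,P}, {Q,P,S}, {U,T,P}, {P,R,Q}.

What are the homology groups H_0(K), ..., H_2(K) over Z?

H_0 = Z,  H_1 = Z,  H_2 = 0.

Fix the vertex order P < Q < R < S < T < U and write every simplex with vertices in increasing order. Then dim K = 2 and the simplices of K are:

  0-simplices (6): P, Q, R, S, T, U
  1-simplices (12): PQ, PR, PS, PT, PU, QR, QS, QT, QU, RU, ST, TU
  2-simplices (6): PQR, PQS, PRU, PTU, QST, QTU

Hence C_0 ≅ Z^6, C_1 ≅ Z^12, C_2 ≅ Z^6.

∂_1: C_1 → C_0 maps an edge to its endpoints' difference, ∂[p,q] = q − p.
The resulting 6×12 matrix has rank 5, and its Smith normal form has invariant factors (1,1,1,1,1).

∂_2: C_2 → C_1 acts by ∂[p,q,r] = [q,r] − [p,r] + [p,q]. For instance
  ∂PRU = RU − PU + PR,
  ∂QST = ST − QT + QS.
This gives a 12×6 integer matrix of rank 6; reducing to Smith normal form yields diagonal entries (1,1,1,1,1,1).

From H_k ≅ ker(∂_k) / im(∂_{k+1}) we obtain:

  H_0: rank C_0 − rank ∂_1 = 6 − 5 = 1, and the invariant factors of ∂_1 are all 1, so H_0 ≅ Z.
  H_1: rank ker ∂_1 − rank ∂_2 = (12 − 5) − 6 = 1, and the invariant factors of ∂_2 are all 1, so H_1 ≅ Z.
  H_2: rank ker ∂_2 − rank ∂_3 = (6 − 6) − 0 = 0, and there is no ∂_3, so H_2 ≅ 0.

As a check, the Euler characteristic is 6 − 12 + 6 = 0, which agrees with 1 − 1 + 0 = 0.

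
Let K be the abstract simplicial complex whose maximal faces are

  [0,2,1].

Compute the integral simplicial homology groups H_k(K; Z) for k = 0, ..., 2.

Order the vertices as 0 < 1 < 2. Listing each simplex with vertices in this order, K has dimension 2 with simplices:

  0-simplices (3): [0], [1], [2]
  1-simplices (3): [0,1], [0,2], [1,2]
  2-simplices (1): [0,1,2]

giving chain groups C_0 ≅ Z^3, C_1 ≅ Z^3, C_2 ≅ Z^1.

The boundary map ∂_1: C_1 → C_0 maps an edge to its endpoints' difference, ∂[p,q] = q − p. For instance
  ∂[0,1] = [1] − [0].
The 3×3 boundary matrix has rank 2 and Smith normal form diag(1,1).

∂_2: C_2 → C_1 maps a triangle to the signed sum of its edges. For instance
  ∂[0,1,2] = [1,2] − [0,2] + [0,1].
As a 3×1 matrix over Z this has rank 1, with invariant factors (1).

Computing H_k = (kernel of ∂_k) / (image of ∂_{k+1}):

  H_0: rank C_0 − rank ∂_1 = 3 − 2 = 1, and the invariant factors of ∂_1 are all 1, so H_0 = Z.
  H_1: rank ker ∂_1 − rank ∂_2 = (3 − 2) − 1 = 0, and the invariant factors of ∂_2 are all 1, so H_1 = 0.
  H_2: rank ker ∂_2 − rank ∂_3 = (1 − 1) − 0 = 0, and there is no ∂_3, so H_2 = 0.

As a check, the Euler characteristic is 3 − 3 + 1 = 1, which agrees with 1 − 0 + 0 = 1.

H_0 ≅ Z,  H_1 = 0,  H_2 = 0.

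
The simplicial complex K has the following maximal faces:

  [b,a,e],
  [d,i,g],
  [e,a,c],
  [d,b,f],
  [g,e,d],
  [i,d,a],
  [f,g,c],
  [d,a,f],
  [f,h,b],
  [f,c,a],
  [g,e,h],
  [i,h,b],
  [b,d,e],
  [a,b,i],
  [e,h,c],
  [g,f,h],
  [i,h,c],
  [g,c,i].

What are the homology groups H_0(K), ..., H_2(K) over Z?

H_0 = Z,  H_1 = Z ⊕ Z/2,  H_2 = 0.

K has 9 vertices, 27 edges, 18 triangles.
rank ∂_0 = 0, rank ∂_1 = 8 ⇒ b_0 = 9 − 0 − 8 = 1; all invariant factors of ∂_1 are 1 so no torsion. So H_0 = Z.
rank ∂_1 = 8, rank ∂_2 = 18 ⇒ b_1 = 27 − 8 − 18 = 1; ∂_2 has invariant factor(s) [2] giving torsion. So H_1 = Z ⊕ Z/2.
rank ∂_2 = 18, rank ∂_3 = 0 ⇒ b_2 = 18 − 18 − 0 = 0. So H_2 = 0.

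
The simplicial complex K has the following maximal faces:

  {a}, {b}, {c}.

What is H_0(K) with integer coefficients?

Fix the vertex order a < b < c and write every simplex with vertices in increasing order. Then dim K = 0 and the simplices of K are:

  0-simplices (3): a, b, c

Hence C_0 ≅ Z^3.

Now H_k = ker ∂_k / im ∂_{k+1}, so:

  H_0: rank C_0 − rank ∂_1 = 3 − 0 = 3, and there is no ∂_1, so H_0 ≅ Z^3.

H_0 = Z^3.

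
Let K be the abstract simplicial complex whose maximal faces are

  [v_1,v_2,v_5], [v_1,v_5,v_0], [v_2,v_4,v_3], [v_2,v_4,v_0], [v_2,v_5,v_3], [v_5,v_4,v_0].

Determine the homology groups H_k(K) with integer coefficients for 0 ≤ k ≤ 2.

We work with the vertex ordering v_0 < v_1 < v_2 < v_3 < v_4 < v_5. The simplices of K, each written with vertices in increasing order, are:

  0-simplices (6): [v_0], [v_1], [v_2], [v_3], [v_4], [v_5]
  1-simplices (12): [v_0,v_1], [v_0,v_2], [v_0,v_4], [v_0,v_5], [v_1,v_2], [v_1,v_5], [v_2,v_3], [v_2,v_4], [v_2,v_5], [v_3,v_4], [v_3,v_5], [v_4,v_5]
  2-simplices (6): [v_0,v_1,v_5], [v_0,v_2,v_4], [v_0,v_4,v_5], [v_1,v_2,v_5], [v_2,v_3,v_4], [v_2,v_3,v_5]

so the chain groups are C_0 ≅ Z^6, C_1 ≅ Z^12, C_2 ≅ Z^6.

The boundary map ∂_1: C_1 → C_0 is given by ∂[p,q] = [q] − [p].
The 6×12 boundary matrix has rank 5 and Smith normal form diag(1,1,1,1,1).

The boundary map ∂_2: C_2 → C_1 maps a triangle to the signed sum of its edges. For instance
  ∂[v_1,v_2,v_5] = [v_2,v_5] − [v_1,v_5] + [v_1,v_2],
  ∂[v_0,v_1,v_5] = [v_1,v_5] − [v_0,v_5] + [v_0,v_1].
This gives a 12×6 integer matrix of rank 6; reducing to Smith normal form yields diagonal entries (1,1,1,1,1,1).

Now H_k = ker ∂_k / im ∂_{k+1}, so:

  H_0: rank C_0 − rank ∂_1 = 6 − 5 = 1, and the invariant factors of ∂_1 are all 1, so H_0 = Z.
  H_1: rank ker ∂_1 − rank ∂_2 = (12 − 5) − 6 = 1, and the invariant factors of ∂_2 are all 1, so H_1 = Z.
  H_2: rank ker ∂_2 − rank ∂_3 = (6 − 6) − 0 = 0, and there is no ∂_3, so H_2 = 0.

H_0 = Z,  H_1 = Z,  H_2 = 0.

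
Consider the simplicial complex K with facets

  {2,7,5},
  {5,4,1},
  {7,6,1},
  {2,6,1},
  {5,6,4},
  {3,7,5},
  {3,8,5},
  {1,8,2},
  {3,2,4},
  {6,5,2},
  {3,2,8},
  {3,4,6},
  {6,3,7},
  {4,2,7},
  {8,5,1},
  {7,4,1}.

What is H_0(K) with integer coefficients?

H_0 ≅ Z.

Fix the vertex order 1 < 2 < 3 < 4 < 5 < 6 < 7 < 8 and write every simplex with vertices in increasing order. Then dim K = 2 and the simplices of K are:

  0-simplices (8): [1], [2], [3], [4], [5], [6], [7], [8]
  1-simplices (24): (24 of them)
  2-simplices (16): [1,2,6], [1,2,8], [1,4,5], [1,4,7], [1,5,8], [1,6,7], [2,3,4], [2,3,8], [2,4,7], [2,5,6], [2,5,7], [3,4,6], [3,5,7], [3,5,8], [3,6,7], [4,5,6]

giving chain groups C_0 ≅ Z^8, C_1 ≅ Z^24, C_2 ≅ Z^16.

The boundary map ∂_1: C_1 → C_0 sends each edge [p,q] (with p < q) to q − p.
As a 8×24 matrix over Z this has rank 7, with invariant factors (1,1,1,1,1,1,1).

The boundary map ∂_2: C_2 → C_1 sends each 2-simplex [p,q,r] to [q,r] − [p,r] + [p,q]. For instance
  ∂[1,4,7] = [4,7] − [1,7] + [1,4],
  ∂[3,4,6] = [4,6] − [3,6] + [3,4].
The resulting 24×16 matrix has rank 15, and its Smith normal form has invariant factors (1,1,1,1,1,1,1,1,1,1,1,1,1,1,1).

Computing H_k = (kernel of ∂_k) / (image of ∂_{k+1}):

  H_0: rank C_0 − rank ∂_1 = 8 − 7 = 1, and the invariant factors of ∂_1 are all 1, so H_0 = Z.

(K is a triangulation of the torus T^2.)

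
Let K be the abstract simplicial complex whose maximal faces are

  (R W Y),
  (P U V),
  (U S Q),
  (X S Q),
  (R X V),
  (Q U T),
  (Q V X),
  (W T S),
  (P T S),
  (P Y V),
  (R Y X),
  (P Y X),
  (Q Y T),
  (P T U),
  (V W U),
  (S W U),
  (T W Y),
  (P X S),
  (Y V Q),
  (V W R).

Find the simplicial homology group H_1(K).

Order the vertices as P < Q < R < S < T < U < V < W < X < Y. Listing each simplex with vertices in this order, K has dimension 2 with simplices:

  0-simplices (10): P, Q, R, S, T, U, V, W, X, Y
  1-simplices (30): PS, PT, PU, PV, PX, PY, QS, QT, QU, QV, QX, QY, RV, RW, RX, RY, ST, SU, SW, SX, TU, TW, TY, UV, UW, VW, VX, VY, WY, XY
  2-simplices (20): PST, PSX, PTU, PUV, PVY, PXY, QSU, QSX, QTU, QTY, QVX, QVY, RVW, RVX, RWY, RXY, STW, SUW, TWY, UVW

Hence C_0 ≅ Z^10, C_1 ≅ Z^30, C_2 ≅ Z^20.

∂_1: C_1 → C_0 sends each edge [p,q] (with p < q) to q − p. For instance
  ∂WY = Y − W.
The resulting 10×30 matrix has rank 9, and its Smith normal form has invariant factors (1,1,1,1,1,1,1,1,1).

Boundary ∂_2: C_2 → C_1 acts by ∂[p,q,r] = [q,r] − [p,r] + [p,q]. For instance
  ∂SUW = UW − SW + SU,
  ∂RWY = WY − RY + RW.
As a 30×20 matrix over Z this has rank 20, with invariant factors (1,1,1,1,1,1,1,1,1,1,1,1,1,1,1,1,1,1,1,2).

Reading off H_k = ker ∂_k / im ∂_{k+1}:

  H_1: rank ker ∂_1 − rank ∂_2 = (30 − 9) − 20 = 1, and ∂_2 has invariant factor 2 > 1, so H_1 ≅ Z ⊕ Z/2.

H_1 = Z ⊕ Z/2.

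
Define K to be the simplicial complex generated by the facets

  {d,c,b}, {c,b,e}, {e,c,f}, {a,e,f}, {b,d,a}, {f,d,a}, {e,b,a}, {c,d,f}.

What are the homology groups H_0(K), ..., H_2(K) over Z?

H_0 = Z,  H_1 = 0,  H_2 = Z.

Fix the vertex order a < b < c < d < e < f and write every simplex with vertices in increasing order. Then dim K = 2 and the simplices of K are:

  0-simplices (6): a, b, c, d, e, f
  1-simplices (12): ab, ad, ae, af, bc, bd, be, cd, ce, cf, df, ef
  2-simplices (8): abd, abe, adf, aef, bcd, bce, cdf, cef

Hence C_0 ≅ Z^6, C_1 ≅ Z^12, C_2 ≅ Z^8.

The boundary map ∂_1: C_1 → C_0 sends each edge [p,q] (with p < q) to q − p. For instance
  ∂bc = c − b.
The resulting 6×12 matrix has rank 5, and its Smith normal form has invariant factors (1,1,1,1,1).

The boundary map ∂_2: C_2 → C_1 maps a triangle to the signed sum of its edges. For instance
  ∂abe = be − ae + ab,
  ∂bce = ce − be + bc.
The 12×8 boundary matrix has rank 7 and Smith normal form diag(1,1,1,1,1,1,1).

Reading off H_k = ker ∂_k / im ∂_{k+1}:

  H_0: rank C_0 − rank ∂_1 = 6 − 5 = 1, and the invariant factors of ∂_1 are all 1, so H_0 ≅ Z.
  H_1: rank ker ∂_1 − rank ∂_2 = (12 − 5) − 7 = 0, and the invariant factors of ∂_2 are all 1, so H_1 ≅ 0.
  H_2: rank ker ∂_2 − rank ∂_3 = (8 − 7) − 0 = 1, and there is no ∂_3, so H_2 ≅ Z.

As a check, the Euler characteristic is 6 − 12 + 8 = 2, which agrees with 1 − 0 + 1 = 2.
(K is a triangulation of the 2-sphere S^2.)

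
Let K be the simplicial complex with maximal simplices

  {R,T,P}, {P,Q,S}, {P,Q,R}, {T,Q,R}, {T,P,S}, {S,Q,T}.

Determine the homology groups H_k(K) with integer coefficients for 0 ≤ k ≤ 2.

Take the total order P < Q < R < S < T on the vertex set. Then K (dimension 2) consists of the simplices:

  0-simplices (5): P, Q, R, S, T
  1-simplices (9): PQ, PR, PS, PT, QR, QS, QT, RT, ST
  2-simplices (6): PQR, PQS, PRT, PST, QRT, QST

Hence C_0 ≅ Z^5, C_1 ≅ Z^9, C_2 ≅ Z^6.

Boundary ∂_1: C_1 → C_0 sends each edge [p,q] (with p < q) to q − p.
As a 5×9 matrix over Z this has rank 4, with invariant factors (1,1,1,1).

Boundary ∂_2: C_2 → C_1 acts by ∂[p,q,r] = [q,r] − [p,r] + [p,q]. For instance
  ∂PQS = QS − PS + PQ,
  ∂PRT = RT − PT + PR.
This gives a 9×6 integer matrix of rank 5; reducing to Smith normal form yields diagonal entries (1,1,1,1,1).

From H_k ≅ ker(∂_k) / im(∂_{k+1}) we obtain:

  H_0: rank C_0 − rank ∂_1 = 5 − 4 = 1, and the invariant factors of ∂_1 are all 1, so H_0 ≅ Z.
  H_1: rank ker ∂_1 − rank ∂_2 = (9 − 4) − 5 = 0, and the invariant factors of ∂_2 are all 1, so H_1 ≅ 0.
  H_2: rank ker ∂_2 − rank ∂_3 = (6 − 5) − 0 = 1, and there is no ∂_3, so H_2 ≅ Z.

H_0 = Z,  H_1 = 0,  H_2 = Z.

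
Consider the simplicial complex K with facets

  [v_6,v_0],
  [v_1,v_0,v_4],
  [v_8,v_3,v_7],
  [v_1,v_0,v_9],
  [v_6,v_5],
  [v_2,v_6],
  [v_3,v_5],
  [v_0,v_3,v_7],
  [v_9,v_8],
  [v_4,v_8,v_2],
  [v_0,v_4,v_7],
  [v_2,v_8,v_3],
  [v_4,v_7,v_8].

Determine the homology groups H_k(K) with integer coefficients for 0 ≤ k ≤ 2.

H_0 ≅ Z,  H_1 ≅ Z^3,  H_2 = 0.

Take the total order v_0 < v_1 < v_2 < v_3 < v_4 < v_5 < v_6 < v_7 < v_8 < v_9 on the vertex set. Then K (dimension 2) consists of the simplices:

  0-simplices (10): [v_0], [v_1], [v_2], [v_3], [v_4], [v_5], [v_6], [v_7], [v_8], [v_9]
  1-simplices (20): (20 of them)
  2-simplices (8): [v_0,v_1,v_4], [v_0,v_1,v_9], [v_0,v_3,v_7], [v_0,v_4,v_7], [v_2,v_3,v_8], [v_2,v_4,v_8], [v_3,v_7,v_8], [v_4,v_7,v_8]

giving chain groups C_0 ≅ Z^10, C_1 ≅ Z^20, C_2 ≅ Z^8.

Boundary ∂_1: C_1 → C_0 maps an edge to its endpoints' difference, ∂[p,q] = q − p.
The 10×20 boundary matrix has rank 9 and Smith normal form diag(1,1,1,1,1,1,1,1,1).

∂_2: C_2 → C_1 acts by ∂[p,q,r] = [q,r] − [p,r] + [p,q]. For instance
  ∂[v_0,v_1,v_9] = [v_1,v_9] − [v_0,v_9] + [v_0,v_1],
  ∂[v_0,v_3,v_7] = [v_3,v_7] − [v_0,v_7] + [v_0,v_3].
The 20×8 boundary matrix has rank 8 and Smith normal form diag(1,1,1,1,1,1,1,1).

From H_k ≅ ker(∂_k) / im(∂_{k+1}) we obtain:

  H_0: rank C_0 − rank ∂_1 = 10 − 9 = 1, and the invariant factors of ∂_1 are all 1, so H_0 = Z.
  H_1: rank ker ∂_1 − rank ∂_2 = (20 − 9) − 8 = 3, and the invariant factors of ∂_2 are all 1, so H_1 = Z^3.
  H_2: rank ker ∂_2 − rank ∂_3 = (8 − 8) − 0 = 0, and there is no ∂_3, so H_2 = 0.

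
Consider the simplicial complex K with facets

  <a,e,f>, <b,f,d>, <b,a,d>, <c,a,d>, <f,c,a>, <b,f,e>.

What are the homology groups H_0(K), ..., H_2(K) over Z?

Order the vertices as a < b < c < d < e < f. Listing each simplex with vertices in this order, K has dimension 2 with simplices:

  0-simplices (6): a, b, c, d, e, f
  1-simplices (12): ab, ac, ad, ae, af, bd, be, bf, cd, cf, df, ef
  2-simplices (6): abd, acd, acf, aef, bdf, bef

so the chain groups are C_0 ≅ Z^6, C_1 ≅ Z^12, C_2 ≅ Z^6.

∂_1: C_1 → C_0 is given by ∂[p,q] = [q] − [p].
As a 6×12 matrix over Z this has rank 5, with invariant factors (1,1,1,1,1).

Boundary ∂_2: C_2 → C_1 maps a triangle to the signed sum of its edges. For instance
  ∂abd = bd − ad + ab,
  ∂acf = cf − af + ac.
The resulting 12×6 matrix has rank 6, and its Smith normal form has invariant factors (1,1,1,1,1,1).

From H_k ≅ ker(∂_k) / im(∂_{k+1}) we obtain:

  H_0: rank C_0 − rank ∂_1 = 6 − 5 = 1, and the invariant factors of ∂_1 are all 1, so H_0 ≅ Z.
  H_1: rank ker ∂_1 − rank ∂_2 = (12 − 5) − 6 = 1, and the invariant factors of ∂_2 are all 1, so H_1 ≅ Z.
  H_2: rank ker ∂_2 − rank ∂_3 = (6 − 6) − 0 = 0, and there is no ∂_3, so H_2 ≅ 0.

As a check, the Euler characteristic is 6 − 12 + 6 = 0, which agrees with 1 − 1 + 0 = 0.

H_0 = Z,  H_1 = Z,  H_2 = 0.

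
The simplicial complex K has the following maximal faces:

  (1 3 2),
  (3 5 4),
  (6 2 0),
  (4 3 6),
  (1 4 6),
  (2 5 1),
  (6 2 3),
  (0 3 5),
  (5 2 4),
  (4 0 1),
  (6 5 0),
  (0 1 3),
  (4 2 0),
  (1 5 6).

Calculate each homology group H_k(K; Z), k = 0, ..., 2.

Fix the vertex order 0 < 1 < 2 < 3 < 4 < 5 < 6 and write every simplex with vertices in increasing order. Then dim K = 2 and the simplices of K are:

  0-simplices (7): [0], [1], [2], [3], [4], [5], [6]
  1-simplices (21): [0,1], [0,2], [0,3], [0,4], [0,5], [0,6], [1,2], [1,3], [1,4], [1,5], [1,6], [2,3], [2,4], [2,5], [2,6], [3,4], [3,5], [3,6], [4,5], [4,6], [5,6]
  2-simplices (14): [0,1,3], [0,1,4], [0,2,4], [0,2,6], [0,3,5], [0,5,6], [1,2,3], [1,2,5], [1,4,6], [1,5,6], [2,3,6], [2,4,5], [3,4,5], [3,4,6]

Hence C_0 ≅ Z^7, C_1 ≅ Z^21, C_2 ≅ Z^14.

Boundary ∂_1: C_1 → C_0 is given by ∂[p,q] = [q] − [p]. For instance
  ∂[1,5] = [5] − [1].
The 7×21 boundary matrix has rank 6 and Smith normal form diag(1,1,1,1,1,1).

∂_2: C_2 → C_1 maps a triangle to the signed sum of its edges. For instance
  ∂[0,1,3] = [1,3] − [0,3] + [0,1],
  ∂[0,2,6] = [2,6] − [0,6] + [0,2].
This gives a 21×14 integer matrix of rank 13; reducing to Smith normal form yields diagonal entries (1,1,1,1,1,1,1,1,1,1,1,1,1).

Reading off H_k = ker ∂_k / im ∂_{k+1}:

  H_0: rank C_0 − rank ∂_1 = 7 − 6 = 1, and the invariant factors of ∂_1 are all 1, so H_0 ≅ Z.
  H_1: rank ker ∂_1 − rank ∂_2 = (21 − 6) − 13 = 2, and the invariant factors of ∂_2 are all 1, so H_1 ≅ Z^2.
  H_2: rank ker ∂_2 − rank ∂_3 = (14 − 13) − 0 = 1, and there is no ∂_3, so H_2 ≅ Z.

H_0 = Z,  H_1 = Z^2,  H_2 = Z.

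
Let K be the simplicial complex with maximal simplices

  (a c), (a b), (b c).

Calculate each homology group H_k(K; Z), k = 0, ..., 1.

H_0 = Z,  H_1 = Z.

K has 3 vertices, 3 edges.
rank ∂_0 = 0, rank ∂_1 = 2 ⇒ b_0 = 3 − 0 − 2 = 1; all invariant factors of ∂_1 are 1 so no torsion. So H_0 = Z.
rank ∂_1 = 2, rank ∂_2 = 0 ⇒ b_1 = 3 − 2 − 0 = 1. So H_1 = Z.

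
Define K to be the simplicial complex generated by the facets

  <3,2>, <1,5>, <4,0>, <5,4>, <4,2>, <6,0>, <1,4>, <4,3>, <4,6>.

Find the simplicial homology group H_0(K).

H_0 = Z.

We work with the vertex ordering 0 < 1 < 2 < 3 < 4 < 5 < 6. The simplices of K, each written with vertices in increasing order, are:

  0-simplices (7): [0], [1], [2], [3], [4], [5], [6]
  1-simplices (9): [0,4], [0,6], [1,4], [1,5], [2,3], [2,4], [3,4], [4,5], [4,6]

giving chain groups C_0 ≅ Z^7, C_1 ≅ Z^9.

Boundary ∂_1: C_1 → C_0 is given by ∂[p,q] = [q] − [p].
As a 7×9 matrix over Z this has rank 6, with invariant factors (1,1,1,1,1,1).

Now H_k = ker ∂_k / im ∂_{k+1}, so:

  H_0: rank C_0 − rank ∂_1 = 7 − 6 = 1, and the invariant factors of ∂_1 are all 1, so H_0 ≅ Z.

(K is a triangulation of a wedge of 3 circles.)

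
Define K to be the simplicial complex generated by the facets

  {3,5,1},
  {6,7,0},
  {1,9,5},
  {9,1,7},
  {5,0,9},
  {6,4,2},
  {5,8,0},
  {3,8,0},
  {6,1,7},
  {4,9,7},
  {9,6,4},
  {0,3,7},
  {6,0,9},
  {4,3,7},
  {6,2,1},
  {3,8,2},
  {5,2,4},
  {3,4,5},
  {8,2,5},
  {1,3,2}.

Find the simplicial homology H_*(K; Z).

H_0 ≅ Z,  H_1 ≅ Z × Z/2,  H_2 = 0.

Fix the vertex order 0 < 1 < 2 < 3 < 4 < 5 < 6 < 7 < 8 < 9 and write every simplex with vertices in increasing order. Then dim K = 2 and the simplices of K are:

  0-simplices (10): [0], [1], [2], [3], [4], [5], [6], [7], [8], [9]
  1-simplices (30): (30 of them)
  2-simplices (20): (20 of them)

Hence C_0 ≅ Z^10, C_1 ≅ Z^30, C_2 ≅ Z^20.

∂_1: C_1 → C_0 sends each edge [p,q] (with p < q) to q − p. For instance
  ∂[6,9] = [9] − [6].
This gives a 10×30 integer matrix of rank 9; reducing to Smith normal form yields diagonal entries (1,1,1,1,1,1,1,1,1).

Boundary ∂_2: C_2 → C_1 acts by ∂[p,q,r] = [q,r] − [p,r] + [p,q]. For instance
  ∂[2,3,8] = [3,8] − [2,8] + [2,3],
  ∂[4,6,9] = [6,9] − [4,9] + [4,6].
The resulting 30×20 matrix has rank 20, and its Smith normal form has invariant factors (1,1,1,1,1,1,1,1,1,1,1,1,1,1,1,1,1,1,1,2).

From H_k ≅ ker(∂_k) / im(∂_{k+1}) we obtain:

  H_0: rank C_0 − rank ∂_1 = 10 − 9 = 1, and the invariant factors of ∂_1 are all 1, so H_0 ≅ Z.
  H_1: rank ker ∂_1 − rank ∂_2 = (30 − 9) − 20 = 1, and ∂_2 has invariant factor 2 > 1, so H_1 ≅ Z × Z/2.
  H_2: rank ker ∂_2 − rank ∂_3 = (20 − 20) − 0 = 0, and there is no ∂_3, so H_2 ≅ 0.

As a check, the Euler characteristic is 10 − 30 + 20 = 0, which agrees with 1 − 1 + 0 = 0.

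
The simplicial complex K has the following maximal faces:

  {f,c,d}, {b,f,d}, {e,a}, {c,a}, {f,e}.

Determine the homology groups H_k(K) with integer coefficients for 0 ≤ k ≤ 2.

We work with the vertex ordering a < b < c < d < e < f. The simplices of K, each written with vertices in increasing order, are:

  0-simplices (6): a, b, c, d, e, f
  1-simplices (8): ac, ae, bd, bf, cd, cf, df, ef
  2-simplices (2): bdf, cdf

giving chain groups C_0 ≅ Z^6, C_1 ≅ Z^8, C_2 ≅ Z^2.

Boundary ∂_1: C_1 → C_0 is given by ∂[p,q] = [q] − [p].
This gives a 6×8 integer matrix of rank 5; reducing to Smith normal form yields diagonal entries (1,1,1,1,1).

The boundary map ∂_2: C_2 → C_1 maps a triangle to the signed sum of its edges. For instance
  ∂bdf = df − bf + bd,
  ∂cdf = df − cf + cd.
This gives a 8×2 integer matrix of rank 2; reducing to Smith normal form yields diagonal entries (1,1).

From H_k ≅ ker(∂_k) / im(∂_{k+1}) we obtain:

  H_0: rank C_0 − rank ∂_1 = 6 − 5 = 1, and the invariant factors of ∂_1 are all 1, so H_0 ≅ Z.
  H_1: rank ker ∂_1 − rank ∂_2 = (8 − 5) − 2 = 1, and the invariant factors of ∂_2 are all 1, so H_1 ≅ Z.
  H_2: rank ker ∂_2 − rank ∂_3 = (2 − 2) − 0 = 0, and there is no ∂_3, so H_2 ≅ 0.

H_0 ≅ Z,  H_1 ≅ Z,  H_2 = 0.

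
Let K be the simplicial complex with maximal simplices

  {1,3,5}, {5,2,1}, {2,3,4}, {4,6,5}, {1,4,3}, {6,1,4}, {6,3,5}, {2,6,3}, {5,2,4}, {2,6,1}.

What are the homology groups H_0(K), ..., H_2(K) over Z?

We work with the vertex ordering 1 < 2 < 3 < 4 < 5 < 6. The simplices of K, each written with vertices in increasing order, are:

  0-simplices (6): [1], [2], [3], [4], [5], [6]
  1-simplices (15): [1,2], [1,3], [1,4], [1,5], [1,6], [2,3], [2,4], [2,5], [2,6], [3,4], [3,5], [3,6], [4,5], [4,6], [5,6]
  2-simplices (10): [1,2,5], [1,2,6], [1,3,4], [1,3,5], [1,4,6], [2,3,4], [2,3,6], [2,4,5], [3,5,6], [4,5,6]

giving chain groups C_0 ≅ Z^6, C_1 ≅ Z^15, C_2 ≅ Z^10.

The boundary map ∂_1: C_1 → C_0 is given by ∂[p,q] = [q] − [p]. For instance
  ∂[5,6] = [6] − [5].
This gives a 6×15 integer matrix of rank 5; reducing to Smith normal form yields diagonal entries (1,1,1,1,1).

Boundary ∂_2: C_2 → C_1 sends each 2-simplex [p,q,r] to [q,r] − [p,r] + [p,q]. For instance
  ∂[1,4,6] = [4,6] − [1,6] + [1,4],
  ∂[3,5,6] = [5,6] − [3,6] + [3,5].
This gives a 15×10 integer matrix of rank 10; reducing to Smith normal form yields diagonal entries (1,1,1,1,1,1,1,1,1,2).

Now H_k = ker ∂_k / im ∂_{k+1}, so:

  H_0: rank C_0 − rank ∂_1 = 6 − 5 = 1, and the invariant factors of ∂_1 are all 1, so H_0 ≅ Z.
  H_1: rank ker ∂_1 − rank ∂_2 = (15 − 5) − 10 = 0, and ∂_2 has invariant factor 2 > 1, so H_1 ≅ Z/2Z.
  H_2: rank ker ∂_2 − rank ∂_3 = (10 − 10) − 0 = 0, and there is no ∂_3, so H_2 ≅ 0.

As a check, the Euler characteristic is 6 − 15 + 10 = 1, which agrees with 1 − 0 + 0 = 1.
(K is a triangulation of the real projective plane RP^2.)

H_0 ≅ Z,  H_1 ≅ Z/2Z,  H_2 = 0.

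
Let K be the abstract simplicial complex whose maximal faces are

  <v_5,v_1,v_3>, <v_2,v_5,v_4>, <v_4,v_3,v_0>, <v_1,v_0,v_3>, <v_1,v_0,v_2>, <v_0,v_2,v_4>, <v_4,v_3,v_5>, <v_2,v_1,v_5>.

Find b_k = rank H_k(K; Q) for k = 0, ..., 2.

Take the total order v_0 < v_1 < v_2 < v_3 < v_4 < v_5 on the vertex set. Then K (dimension 2) consists of the simplices:

  0-simplices (6): [v_0], [v_1], [v_2], [v_3], [v_4], [v_5]
  1-simplices (12): [v_0,v_1], [v_0,v_2], [v_0,v_3], [v_0,v_4], [v_1,v_2], [v_1,v_3], [v_1,v_5], [v_2,v_4], [v_2,v_5], [v_3,v_4], [v_3,v_5], [v_4,v_5]
  2-simplices (8): [v_0,v_1,v_2], [v_0,v_1,v_3], [v_0,v_2,v_4], [v_0,v_3,v_4], [v_1,v_2,v_5], [v_1,v_3,v_5], [v_2,v_4,v_5], [v_3,v_4,v_5]

so the chain groups are C_0 ≅ Z^6, C_1 ≅ Z^12, C_2 ≅ Z^8.

Boundary ∂_1: C_1 → C_0 sends each edge [p,q] (with p < q) to q − p. For instance
  ∂[v_0,v_4] = [v_4] − [v_0].
The resulting 6×12 matrix has rank 5, and its Smith normal form has invariant factors (1,1,1,1,1).

∂_2: C_2 → C_1 sends each 2-simplex [p,q,r] to [q,r] − [p,r] + [p,q]. For instance
  ∂[v_0,v_1,v_3] = [v_1,v_3] − [v_0,v_3] + [v_0,v_1],
  ∂[v_1,v_3,v_5] = [v_3,v_5] − [v_1,v_5] + [v_1,v_3].
The resulting 12×8 matrix has rank 7, and its Smith normal form has invariant factors (1,1,1,1,1,1,1).

Now H_k = ker ∂_k / im ∂_{k+1}, so:

  H_0: rank C_0 − rank ∂_1 = 6 − 5 = 1, and the invariant factors of ∂_1 are all 1, so H_0 = Z.
  H_1: rank ker ∂_1 − rank ∂_2 = (12 − 5) − 7 = 0, and the invariant factors of ∂_2 are all 1, so H_1 = 0.
  H_2: rank ker ∂_2 − rank ∂_3 = (8 − 7) − 0 = 1, and there is no ∂_3, so H_2 = Z.

Hence the Betti numbers are b_0 = 1, b_1 = 0, b_2 = 1.

b_0 = 1, b_1 = 0, b_2 = 1.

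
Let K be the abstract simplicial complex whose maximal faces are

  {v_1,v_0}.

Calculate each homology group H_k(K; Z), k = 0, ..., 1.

H_0 = Z,  H_1 = 0.

Take the total order v_0 < v_1 on the vertex set. Then K (dimension 1) consists of the simplices:

  0-simplices (2): [v_0], [v_1]
  1-simplices (1): [v_0,v_1]

Hence C_0 ≅ Z^2, C_1 ≅ Z^1.

The boundary map ∂_1: C_1 → C_0 is given by ∂[p,q] = [q] − [p]. For instance
  ∂[v_0,v_1] = [v_1] − [v_0].
The resulting 2×1 matrix has rank 1, and its Smith normal form has invariant factors (1).

From H_k ≅ ker(∂_k) / im(∂_{k+1}) we obtain:

  H_0: rank C_0 − rank ∂_1 = 2 − 1 = 1, and the invariant factors of ∂_1 are all 1, so H_0 = Z.
  H_1: rank ker ∂_1 − rank ∂_2 = (1 − 1) − 0 = 0, and there is no ∂_2, so H_1 = 0.

As a check, the Euler characteristic is 2 − 1 = 1, which agrees with 1 − 0 = 1.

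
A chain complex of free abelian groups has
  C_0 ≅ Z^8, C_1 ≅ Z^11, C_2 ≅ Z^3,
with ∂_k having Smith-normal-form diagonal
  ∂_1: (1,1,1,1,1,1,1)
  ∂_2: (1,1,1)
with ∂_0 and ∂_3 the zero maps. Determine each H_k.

H_0 ≅ Z,  H_1 ≅ Z,  H_2 = 0.

H_0: b_0 = 8 − 0 − 7 = 1; torsion from ∂_1 factors > 1: none. So H_0 ≅ Z.
H_1: b_1 = 11 − 7 − 3 = 1; torsion from ∂_2 factors > 1: none. So H_1 ≅ Z.
H_2: b_2 = 3 − 3 − 0 = 0; torsion from ∂_3 factors > 1: none. So H_2 ≅ 0.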